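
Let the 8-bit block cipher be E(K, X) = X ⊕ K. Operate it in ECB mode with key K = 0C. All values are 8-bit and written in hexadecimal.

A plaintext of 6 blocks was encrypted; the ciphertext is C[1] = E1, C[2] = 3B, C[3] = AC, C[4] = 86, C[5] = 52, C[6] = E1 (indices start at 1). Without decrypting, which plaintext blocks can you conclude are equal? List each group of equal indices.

ECB encrypts each block independently with the same key, so equal ciphertext blocks imply equal plaintext blocks.
C[1] = C[6] = E1, so P[1] = P[6].

P[1] = P[6]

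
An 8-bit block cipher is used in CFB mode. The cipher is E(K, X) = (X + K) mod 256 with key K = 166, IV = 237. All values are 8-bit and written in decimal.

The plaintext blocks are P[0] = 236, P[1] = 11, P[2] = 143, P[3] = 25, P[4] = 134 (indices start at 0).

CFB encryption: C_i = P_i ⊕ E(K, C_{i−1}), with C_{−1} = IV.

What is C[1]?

C[0]: E(K, 237) = 147; 236 ⊕ 147 = 127.
C[1]: E(K, 127) = 37; 11 ⊕ 37 = 46.

C[1] = 46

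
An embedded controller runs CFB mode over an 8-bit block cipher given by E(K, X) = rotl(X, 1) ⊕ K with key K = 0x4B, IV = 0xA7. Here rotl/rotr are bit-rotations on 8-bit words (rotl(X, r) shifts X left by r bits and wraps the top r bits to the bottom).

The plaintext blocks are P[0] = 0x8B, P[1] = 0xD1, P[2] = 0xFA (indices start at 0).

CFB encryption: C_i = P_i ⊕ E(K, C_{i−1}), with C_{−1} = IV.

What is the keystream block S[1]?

0x54

C[0]: E(K, 0xA7) = 0x04; 0x8B ⊕ 0x04 = 0x8F.
C[1]: E(K, 0x8F) = 0x54; 0xD1 ⊕ 0x54 = 0x85.
So S[1] = 0x54.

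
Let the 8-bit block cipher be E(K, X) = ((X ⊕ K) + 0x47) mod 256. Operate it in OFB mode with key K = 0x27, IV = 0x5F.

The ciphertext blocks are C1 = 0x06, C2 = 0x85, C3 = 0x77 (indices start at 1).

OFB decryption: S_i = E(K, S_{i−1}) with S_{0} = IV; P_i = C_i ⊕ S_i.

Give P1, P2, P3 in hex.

P1: S = E(K, 0x5F) = 0xBF; 0x06 ⊕ 0xBF = 0xB9.
P2: S = E(K, 0xBF) = 0xDF; 0x85 ⊕ 0xDF = 0x5A.
P3: S = E(K, 0xDF) = 0x3F; 0x77 ⊕ 0x3F = 0x48.

P1 = 0xB9, P2 = 0x5A, P3 = 0x48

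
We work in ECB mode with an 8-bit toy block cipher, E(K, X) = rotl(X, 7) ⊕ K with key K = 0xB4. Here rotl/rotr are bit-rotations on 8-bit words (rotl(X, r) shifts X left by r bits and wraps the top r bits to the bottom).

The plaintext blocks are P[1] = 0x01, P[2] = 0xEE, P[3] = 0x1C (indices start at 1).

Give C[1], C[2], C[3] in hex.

C[1] = 0x34, C[2] = 0xC3, C[3] = 0xBA

ECB encryption: C_i = E(K, P_i).
C[1]: E(K, 0x01) = 0x34.
C[2]: E(K, 0xEE) = 0xC3.
C[3]: E(K, 0x1C) = 0xBA.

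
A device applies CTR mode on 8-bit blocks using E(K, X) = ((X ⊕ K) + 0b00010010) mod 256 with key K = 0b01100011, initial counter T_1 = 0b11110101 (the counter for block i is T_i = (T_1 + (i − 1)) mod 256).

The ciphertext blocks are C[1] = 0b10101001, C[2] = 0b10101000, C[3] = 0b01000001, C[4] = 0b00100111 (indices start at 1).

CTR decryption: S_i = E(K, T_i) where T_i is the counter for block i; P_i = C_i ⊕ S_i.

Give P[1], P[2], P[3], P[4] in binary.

P[1] = 0b00000001, P[2] = 0b00001111, P[3] = 0b11100111, P[4] = 0b10001010

P[1]: T = 0b11110101, S = E(K, T) = 0b10101000; 0b10101001 ⊕ 0b10101000 = 0b00000001.
P[2]: T = 0b11110110, S = E(K, T) = 0b10100111; 0b10101000 ⊕ 0b10100111 = 0b00001111.
P[3]: T = 0b11110111, S = E(K, T) = 0b10100110; 0b01000001 ⊕ 0b10100110 = 0b11100111.
P[4]: T = 0b11111000, S = E(K, T) = 0b10101101; 0b00100111 ⊕ 0b10101101 = 0b10001010.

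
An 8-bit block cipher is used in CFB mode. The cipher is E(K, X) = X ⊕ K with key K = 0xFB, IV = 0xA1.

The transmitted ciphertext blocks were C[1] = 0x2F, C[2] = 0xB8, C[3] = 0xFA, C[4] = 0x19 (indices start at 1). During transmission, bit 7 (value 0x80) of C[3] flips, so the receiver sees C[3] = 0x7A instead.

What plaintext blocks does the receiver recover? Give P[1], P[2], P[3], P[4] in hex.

CFB decryption: P_i = C_i ⊕ E(K, C_{i−1}), with C_{0} = IV.
Only C[3] changed, to 0x7A. In CFB, a change in C_i flips the same bit in P_i and garbles P_{i+1}. Decrypting the received ciphertext:
P[1]: E(K, 0xA1) = 0x5A; 0x2F ⊕ 0x5A = 0x75.
P[2]: E(K, 0x2F) = 0xD4; 0xB8 ⊕ 0xD4 = 0x6C.
P[3]: E(K, 0xB8) = 0x43; 0x7A ⊕ 0x43 = 0x39.
P[4]: E(K, 0x7A) = 0x81; 0x19 ⊕ 0x81 = 0x98.
Blocks that differ from the original plaintext: P[3], P[4].

P[1] = 0x75, P[2] = 0x6C, P[3] = 0x39, P[4] = 0x98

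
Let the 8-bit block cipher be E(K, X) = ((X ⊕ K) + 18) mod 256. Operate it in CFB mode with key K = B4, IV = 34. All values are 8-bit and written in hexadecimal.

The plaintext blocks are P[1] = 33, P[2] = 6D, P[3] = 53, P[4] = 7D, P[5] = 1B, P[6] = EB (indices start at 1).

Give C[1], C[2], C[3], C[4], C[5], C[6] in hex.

CFB encryption: C_i = P_i ⊕ E(K, C_{i−1}), with C_{0} = IV.
C[1]: E(K, 34) = 98; 33 ⊕ 98 = AB.
C[2]: E(K, AB) = 37; 6D ⊕ 37 = 5A.
C[3]: E(K, 5A) = 06; 53 ⊕ 06 = 55.
C[4]: E(K, 55) = F9; 7D ⊕ F9 = 84.
C[5]: E(K, 84) = 48; 1B ⊕ 48 = 53.
C[6]: E(K, 53) = FF; EB ⊕ FF = 14.

C[1] = AB, C[2] = 5A, C[3] = 55, C[4] = 84, C[5] = 53, C[6] = 14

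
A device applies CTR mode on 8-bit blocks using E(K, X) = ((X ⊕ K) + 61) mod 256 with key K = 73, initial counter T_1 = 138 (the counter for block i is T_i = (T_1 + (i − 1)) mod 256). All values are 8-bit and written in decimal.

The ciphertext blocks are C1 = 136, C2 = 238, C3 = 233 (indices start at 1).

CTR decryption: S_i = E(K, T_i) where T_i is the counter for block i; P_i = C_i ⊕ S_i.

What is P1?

P1: T = 138, S = E(K, T) = 0; 136 ⊕ 0 = 136.

P1 = 136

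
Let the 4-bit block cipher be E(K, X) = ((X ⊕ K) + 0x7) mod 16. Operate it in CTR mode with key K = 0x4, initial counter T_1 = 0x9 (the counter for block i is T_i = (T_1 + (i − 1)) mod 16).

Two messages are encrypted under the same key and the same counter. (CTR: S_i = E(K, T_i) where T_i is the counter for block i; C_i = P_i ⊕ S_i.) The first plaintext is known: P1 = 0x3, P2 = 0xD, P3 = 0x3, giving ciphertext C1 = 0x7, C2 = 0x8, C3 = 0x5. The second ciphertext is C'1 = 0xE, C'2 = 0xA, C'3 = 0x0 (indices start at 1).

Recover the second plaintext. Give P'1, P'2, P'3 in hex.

P'1 = 0xA, P'2 = 0xF, P'3 = 0x6

In CTR with a reused counter, both messages share the same keystream S_i, so C_i ⊕ C'_i = P_i ⊕ P'_i and thus P'_i = P_i ⊕ C_i ⊕ C'_i.
P'1: 0x3 ⊕ 0x7 ⊕ 0xE = 0xA.
P'2: 0xD ⊕ 0x8 ⊕ 0xA = 0xF.
P'3: 0x3 ⊕ 0x5 ⊕ 0x0 = 0x6.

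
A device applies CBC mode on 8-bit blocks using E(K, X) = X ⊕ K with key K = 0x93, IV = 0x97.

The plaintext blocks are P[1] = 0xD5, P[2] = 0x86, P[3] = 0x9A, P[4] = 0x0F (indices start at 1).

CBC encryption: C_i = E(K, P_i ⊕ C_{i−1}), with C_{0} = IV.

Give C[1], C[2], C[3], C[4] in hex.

C[1]: P[1] ⊕ 0x97 = 0x42; E(K, 0x42) = 0xD1.
C[2]: P[2] ⊕ 0xD1 = 0x57; E(K, 0x57) = 0xC4.
C[3]: P[3] ⊕ 0xC4 = 0x5E; E(K, 0x5E) = 0xCD.
C[4]: P[4] ⊕ 0xCD = 0xC2; E(K, 0xC2) = 0x51.

C[1] = 0xD1, C[2] = 0xC4, C[3] = 0xCD, C[4] = 0x51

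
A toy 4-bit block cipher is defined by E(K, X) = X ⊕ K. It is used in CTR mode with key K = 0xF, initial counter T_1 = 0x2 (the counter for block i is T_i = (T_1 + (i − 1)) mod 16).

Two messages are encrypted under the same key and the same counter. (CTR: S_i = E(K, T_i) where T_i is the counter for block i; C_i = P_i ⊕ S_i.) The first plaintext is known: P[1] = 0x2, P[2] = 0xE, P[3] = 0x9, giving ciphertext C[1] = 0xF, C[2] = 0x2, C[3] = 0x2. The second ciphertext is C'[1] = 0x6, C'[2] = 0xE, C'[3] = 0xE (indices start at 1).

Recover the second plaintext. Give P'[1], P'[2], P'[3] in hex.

P'[1] = 0xB, P'[2] = 0x2, P'[3] = 0x5

In CTR with a reused counter, both messages share the same keystream S_i, so C_i ⊕ C'_i = P_i ⊕ P'_i and thus P'_i = P_i ⊕ C_i ⊕ C'_i.
P'[1]: 0x2 ⊕ 0xF ⊕ 0x6 = 0xB.
P'[2]: 0xE ⊕ 0x2 ⊕ 0xE = 0x2.
P'[3]: 0x9 ⊕ 0x2 ⊕ 0xE = 0x5.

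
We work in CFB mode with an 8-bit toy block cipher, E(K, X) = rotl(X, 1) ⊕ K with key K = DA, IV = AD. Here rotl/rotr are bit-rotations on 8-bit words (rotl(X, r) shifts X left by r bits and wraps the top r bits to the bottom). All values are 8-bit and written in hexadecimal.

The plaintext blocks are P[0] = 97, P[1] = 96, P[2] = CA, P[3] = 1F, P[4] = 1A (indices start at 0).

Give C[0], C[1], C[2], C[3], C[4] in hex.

CFB encryption: C_i = P_i ⊕ E(K, C_{i−1}), with C_{−1} = IV.
C[0]: E(K, AD) = 81; 97 ⊕ 81 = 16.
C[1]: E(K, 16) = F6; 96 ⊕ F6 = 60.
C[2]: E(K, 60) = 1A; CA ⊕ 1A = D0.
C[3]: E(K, D0) = 7B; 1F ⊕ 7B = 64.
C[4]: E(K, 64) = 12; 1A ⊕ 12 = 08.

C[0] = 16, C[1] = 60, C[2] = D0, C[3] = 64, C[4] = 08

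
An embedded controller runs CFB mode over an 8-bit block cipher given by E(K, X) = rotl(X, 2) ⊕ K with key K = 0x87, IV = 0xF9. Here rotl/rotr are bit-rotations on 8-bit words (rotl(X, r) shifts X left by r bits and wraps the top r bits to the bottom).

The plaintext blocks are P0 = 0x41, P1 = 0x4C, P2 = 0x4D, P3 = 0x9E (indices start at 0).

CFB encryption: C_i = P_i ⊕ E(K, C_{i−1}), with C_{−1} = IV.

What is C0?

C0 = 0x21

C0: E(K, 0xF9) = 0x60; 0x41 ⊕ 0x60 = 0x21.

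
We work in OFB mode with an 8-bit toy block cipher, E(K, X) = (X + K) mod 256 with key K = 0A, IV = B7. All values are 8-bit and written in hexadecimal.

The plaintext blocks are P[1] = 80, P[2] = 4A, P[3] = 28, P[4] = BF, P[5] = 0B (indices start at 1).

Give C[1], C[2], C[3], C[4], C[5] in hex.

C[1] = 41, C[2] = 81, C[3] = FD, C[4] = 60, C[5] = E2

OFB encryption: S_i = E(K, S_{i−1}) with S_{0} = IV; C_i = P_i ⊕ S_i.
C[1]: S = E(K, B7) = C1; 80 ⊕ C1 = 41.
C[2]: S = E(K, C1) = CB; 4A ⊕ CB = 81.
C[3]: S = E(K, CB) = D5; 28 ⊕ D5 = FD.
C[4]: S = E(K, D5) = DF; BF ⊕ DF = 60.
C[5]: S = E(K, DF) = E9; 0B ⊕ E9 = E2.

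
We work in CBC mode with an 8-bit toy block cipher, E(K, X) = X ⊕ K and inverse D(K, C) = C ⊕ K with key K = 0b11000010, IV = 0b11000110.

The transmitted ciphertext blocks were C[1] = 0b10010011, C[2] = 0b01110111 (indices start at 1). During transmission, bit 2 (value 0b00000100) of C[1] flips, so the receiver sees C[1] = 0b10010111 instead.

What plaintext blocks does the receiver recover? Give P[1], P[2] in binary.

CBC decryption: P_i = D(K, C_i) ⊕ C_{i−1}, with C_{0} = IV.
Only C[1] changed, to 0b10010111. In CBC, a change in C_i garbles P_i and flips the same bit in P_{i+1}. Decrypting the received ciphertext:
P[1]: D(K, 0b10010111) = 0b01010101; 0b01010101 ⊕ 0b11000110 = 0b10010011.
P[2]: D(K, 0b01110111) = 0b10110101; 0b10110101 ⊕ 0b10010111 = 0b00100010.
Blocks that differ from the original plaintext: P[1], P[2].

P[1] = 0b10010011, P[2] = 0b00100010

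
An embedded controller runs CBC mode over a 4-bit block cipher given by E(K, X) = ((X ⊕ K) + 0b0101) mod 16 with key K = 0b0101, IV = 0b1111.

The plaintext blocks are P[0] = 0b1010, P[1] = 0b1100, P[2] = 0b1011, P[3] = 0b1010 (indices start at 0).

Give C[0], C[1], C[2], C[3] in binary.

C[0] = 0b0101, C[1] = 0b0001, C[2] = 0b0100, C[3] = 0b0000

CBC encryption: C_i = E(K, P_i ⊕ C_{i−1}), with C_{−1} = IV.
C[0]: P[0] ⊕ 0b1111 = 0b0101; E(K, 0b0101) = 0b0101.
C[1]: P[1] ⊕ 0b0101 = 0b1001; E(K, 0b1001) = 0b0001.
C[2]: P[2] ⊕ 0b0001 = 0b1010; E(K, 0b1010) = 0b0100.
C[3]: P[3] ⊕ 0b0100 = 0b1110; E(K, 0b1110) = 0b0000.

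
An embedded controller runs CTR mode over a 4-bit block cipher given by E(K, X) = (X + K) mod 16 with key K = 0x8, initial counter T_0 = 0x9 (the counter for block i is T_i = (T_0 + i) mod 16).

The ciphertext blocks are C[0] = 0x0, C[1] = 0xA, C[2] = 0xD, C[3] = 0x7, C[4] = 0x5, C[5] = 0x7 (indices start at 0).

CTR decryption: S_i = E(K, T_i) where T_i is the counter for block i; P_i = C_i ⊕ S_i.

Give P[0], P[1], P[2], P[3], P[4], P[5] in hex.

P[0] = 0x1, P[1] = 0x8, P[2] = 0xE, P[3] = 0x3, P[4] = 0x0, P[5] = 0x1

P[0]: T = 0x9, S = E(K, T) = 0x1; 0x0 ⊕ 0x1 = 0x1.
P[1]: T = 0xA, S = E(K, T) = 0x2; 0xA ⊕ 0x2 = 0x8.
P[2]: T = 0xB, S = E(K, T) = 0x3; 0xD ⊕ 0x3 = 0xE.
P[3]: T = 0xC, S = E(K, T) = 0x4; 0x7 ⊕ 0x4 = 0x3.
P[4]: T = 0xD, S = E(K, T) = 0x5; 0x5 ⊕ 0x5 = 0x0.
P[5]: T = 0xE, S = E(K, T) = 0x6; 0x7 ⊕ 0x6 = 0x1.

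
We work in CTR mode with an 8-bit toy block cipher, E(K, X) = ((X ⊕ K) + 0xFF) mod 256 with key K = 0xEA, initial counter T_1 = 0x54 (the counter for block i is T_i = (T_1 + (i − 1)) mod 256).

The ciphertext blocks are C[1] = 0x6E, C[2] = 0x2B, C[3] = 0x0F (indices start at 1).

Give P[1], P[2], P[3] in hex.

P[1] = 0xD3, P[2] = 0x95, P[3] = 0xB4

CTR decryption: S_i = E(K, T_i) where T_i is the counter for block i; P_i = C_i ⊕ S_i.
P[1]: T = 0x54, S = E(K, T) = 0xBD; 0x6E ⊕ 0xBD = 0xD3.
P[2]: T = 0x55, S = E(K, T) = 0xBE; 0x2B ⊕ 0xBE = 0x95.
P[3]: T = 0x56, S = E(K, T) = 0xBB; 0x0F ⊕ 0xBB = 0xB4.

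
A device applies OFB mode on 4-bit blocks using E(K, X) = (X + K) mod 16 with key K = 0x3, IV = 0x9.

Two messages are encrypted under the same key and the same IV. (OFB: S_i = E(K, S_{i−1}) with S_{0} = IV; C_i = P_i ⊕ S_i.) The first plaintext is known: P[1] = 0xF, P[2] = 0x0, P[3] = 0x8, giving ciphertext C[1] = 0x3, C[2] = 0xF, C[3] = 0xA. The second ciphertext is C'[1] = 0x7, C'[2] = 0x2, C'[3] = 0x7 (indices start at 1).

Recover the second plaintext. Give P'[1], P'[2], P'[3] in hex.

In OFB with a reused IV, both messages share the same keystream S_i, so C_i ⊕ C'_i = P_i ⊕ P'_i and thus P'_i = P_i ⊕ C_i ⊕ C'_i.
P'[1]: 0xF ⊕ 0x3 ⊕ 0x7 = 0xB.
P'[2]: 0x0 ⊕ 0xF ⊕ 0x2 = 0xD.
P'[3]: 0x8 ⊕ 0xA ⊕ 0x7 = 0x5.

P'[1] = 0xB, P'[2] = 0xD, P'[3] = 0x5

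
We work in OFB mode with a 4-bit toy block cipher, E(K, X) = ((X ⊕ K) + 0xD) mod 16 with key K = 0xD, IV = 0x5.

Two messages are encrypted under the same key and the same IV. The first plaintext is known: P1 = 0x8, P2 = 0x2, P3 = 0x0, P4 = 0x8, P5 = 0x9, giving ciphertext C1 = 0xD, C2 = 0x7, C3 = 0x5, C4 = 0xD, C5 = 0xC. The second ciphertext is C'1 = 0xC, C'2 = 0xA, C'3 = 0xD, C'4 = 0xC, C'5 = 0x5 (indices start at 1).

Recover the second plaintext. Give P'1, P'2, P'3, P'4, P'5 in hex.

P'1 = 0x9, P'2 = 0xF, P'3 = 0x8, P'4 = 0x9, P'5 = 0x0

In OFB with a reused IV, both messages share the same keystream S_i, so C_i ⊕ C'_i = P_i ⊕ P'_i and thus P'_i = P_i ⊕ C_i ⊕ C'_i.
P'1: 0x8 ⊕ 0xD ⊕ 0xC = 0x9.
P'2: 0x2 ⊕ 0x7 ⊕ 0xA = 0xF.
P'3: 0x0 ⊕ 0x5 ⊕ 0xD = 0x8.
P'4: 0x8 ⊕ 0xD ⊕ 0xC = 0x9.
P'5: 0x9 ⊕ 0xC ⊕ 0x5 = 0x0.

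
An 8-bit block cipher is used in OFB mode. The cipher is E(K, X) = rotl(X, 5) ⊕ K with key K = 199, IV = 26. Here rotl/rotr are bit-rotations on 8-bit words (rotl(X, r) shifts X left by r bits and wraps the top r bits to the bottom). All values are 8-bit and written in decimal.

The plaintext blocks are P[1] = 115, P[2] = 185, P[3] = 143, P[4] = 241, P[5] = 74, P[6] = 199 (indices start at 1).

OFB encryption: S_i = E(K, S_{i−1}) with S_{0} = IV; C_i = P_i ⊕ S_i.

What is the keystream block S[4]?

98

C[1]: S = E(K, 26) = 132; 115 ⊕ 132 = 247.
C[2]: S = E(K, 132) = 87; 185 ⊕ 87 = 238.
C[3]: S = E(K, 87) = 45; 143 ⊕ 45 = 162.
C[4]: S = E(K, 45) = 98; 241 ⊕ 98 = 147.
So S[4] = 98.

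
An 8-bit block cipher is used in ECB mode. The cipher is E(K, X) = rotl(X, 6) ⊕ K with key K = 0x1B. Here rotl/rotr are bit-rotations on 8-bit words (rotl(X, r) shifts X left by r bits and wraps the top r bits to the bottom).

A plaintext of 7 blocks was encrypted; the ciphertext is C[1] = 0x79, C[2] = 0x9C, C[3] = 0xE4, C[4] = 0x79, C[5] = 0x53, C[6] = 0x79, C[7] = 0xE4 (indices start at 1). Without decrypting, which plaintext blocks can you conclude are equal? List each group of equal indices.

P[1] = P[4] = P[6]; P[3] = P[7]

ECB encrypts each block independently with the same key, so equal ciphertext blocks imply equal plaintext blocks.
C[1] = C[4] = C[6] = 0x79, so P[1] = P[4] = P[6].
C[3] = C[7] = 0xE4, so P[3] = P[7].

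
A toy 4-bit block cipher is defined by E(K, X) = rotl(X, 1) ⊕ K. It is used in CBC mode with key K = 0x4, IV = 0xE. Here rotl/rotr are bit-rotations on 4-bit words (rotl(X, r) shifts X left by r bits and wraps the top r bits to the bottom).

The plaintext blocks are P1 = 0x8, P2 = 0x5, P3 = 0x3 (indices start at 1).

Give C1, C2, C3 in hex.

CBC encryption: C_i = E(K, P_i ⊕ C_{i−1}), with C_{0} = IV.
C1: P1 ⊕ 0xE = 0x6; E(K, 0x6) = 0x8.
C2: P2 ⊕ 0x8 = 0xD; E(K, 0xD) = 0xF.
C3: P3 ⊕ 0xF = 0xC; E(K, 0xC) = 0xD.

C1 = 0x8, C2 = 0xF, C3 = 0xD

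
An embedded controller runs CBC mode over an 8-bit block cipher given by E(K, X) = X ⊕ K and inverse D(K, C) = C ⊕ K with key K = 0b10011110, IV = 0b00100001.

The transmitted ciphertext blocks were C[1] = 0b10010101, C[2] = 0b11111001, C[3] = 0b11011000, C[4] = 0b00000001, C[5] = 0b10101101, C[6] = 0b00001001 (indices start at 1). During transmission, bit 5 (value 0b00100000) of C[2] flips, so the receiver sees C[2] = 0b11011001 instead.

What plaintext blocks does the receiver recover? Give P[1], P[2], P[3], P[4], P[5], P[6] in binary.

CBC decryption: P_i = D(K, C_i) ⊕ C_{i−1}, with C_{0} = IV.
Only C[2] changed, to 0b11011001. In CBC, a change in C_i garbles P_i and flips the same bit in P_{i+1}. Decrypting the received ciphertext:
P[1]: D(K, 0b10010101) = 0b00001011; 0b00001011 ⊕ 0b00100001 = 0b00101010.
P[2]: D(K, 0b11011001) = 0b01000111; 0b01000111 ⊕ 0b10010101 = 0b11010010.
P[3]: D(K, 0b11011000) = 0b01000110; 0b01000110 ⊕ 0b11011001 = 0b10011111.
P[4]: D(K, 0b00000001) = 0b10011111; 0b10011111 ⊕ 0b11011000 = 0b01000111.
P[5]: D(K, 0b10101101) = 0b00110011; 0b00110011 ⊕ 0b00000001 = 0b00110010.
P[6]: D(K, 0b00001001) = 0b10010111; 0b10010111 ⊕ 0b10101101 = 0b00111010.
Blocks that differ from the original plaintext: P[2], P[3].

P[1] = 0b00101010, P[2] = 0b11010010, P[3] = 0b10011111, P[4] = 0b01000111, P[5] = 0b00110010, P[6] = 0b00111010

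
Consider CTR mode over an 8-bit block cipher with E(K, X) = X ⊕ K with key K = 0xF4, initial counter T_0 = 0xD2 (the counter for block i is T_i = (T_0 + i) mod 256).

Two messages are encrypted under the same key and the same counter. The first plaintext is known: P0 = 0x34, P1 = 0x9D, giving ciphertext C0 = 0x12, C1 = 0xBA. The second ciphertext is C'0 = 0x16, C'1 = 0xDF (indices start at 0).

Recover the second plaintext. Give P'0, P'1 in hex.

In CTR with a reused counter, both messages share the same keystream S_i, so C_i ⊕ C'_i = P_i ⊕ P'_i and thus P'_i = P_i ⊕ C_i ⊕ C'_i.
P'0: 0x34 ⊕ 0x12 ⊕ 0x16 = 0x30.
P'1: 0x9D ⊕ 0xBA ⊕ 0xDF = 0xF8.

P'0 = 0x30, P'1 = 0xF8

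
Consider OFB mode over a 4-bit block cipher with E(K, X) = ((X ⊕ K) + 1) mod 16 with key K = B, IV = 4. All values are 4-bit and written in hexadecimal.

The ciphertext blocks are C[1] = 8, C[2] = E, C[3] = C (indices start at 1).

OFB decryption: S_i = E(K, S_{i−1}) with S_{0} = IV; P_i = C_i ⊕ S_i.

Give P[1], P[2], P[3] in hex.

P[1] = 8, P[2] = 2, P[3] = 4

P[1]: S = E(K, 4) = 0; 8 ⊕ 0 = 8.
P[2]: S = E(K, 0) = C; E ⊕ C = 2.
P[3]: S = E(K, C) = 8; C ⊕ 8 = 4.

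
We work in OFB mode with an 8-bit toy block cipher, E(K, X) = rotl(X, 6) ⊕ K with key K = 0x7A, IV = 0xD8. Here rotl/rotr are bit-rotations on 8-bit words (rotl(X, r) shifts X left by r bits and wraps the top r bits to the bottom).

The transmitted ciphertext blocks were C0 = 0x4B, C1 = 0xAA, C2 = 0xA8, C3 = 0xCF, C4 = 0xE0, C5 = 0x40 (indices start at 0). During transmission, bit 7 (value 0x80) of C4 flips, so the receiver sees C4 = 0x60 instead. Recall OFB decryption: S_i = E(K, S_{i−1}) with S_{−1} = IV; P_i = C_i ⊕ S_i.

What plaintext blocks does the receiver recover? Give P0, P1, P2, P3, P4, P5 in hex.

Only C4 changed, to 0x60. In OFB, a change in C_i flips the same bit in P_i only; the keystream is unaffected. Decrypting the received ciphertext:
P0: S = E(K, 0xD8) = 0x4C; 0x4B ⊕ 0x4C = 0x07.
P1: S = E(K, 0x4C) = 0x69; 0xAA ⊕ 0x69 = 0xC3.
P2: S = E(K, 0x69) = 0x20; 0xA8 ⊕ 0x20 = 0x88.
P3: S = E(K, 0x20) = 0x72; 0xCF ⊕ 0x72 = 0xBD.
P4: S = E(K, 0x72) = 0xE6; 0x60 ⊕ 0xE6 = 0x86.
P5: S = E(K, 0xE6) = 0xC3; 0x40 ⊕ 0xC3 = 0x83.
Blocks that differ from the original plaintext: P4.

P0 = 0x07, P1 = 0xC3, P2 = 0x88, P3 = 0xBD, P4 = 0x86, P5 = 0x83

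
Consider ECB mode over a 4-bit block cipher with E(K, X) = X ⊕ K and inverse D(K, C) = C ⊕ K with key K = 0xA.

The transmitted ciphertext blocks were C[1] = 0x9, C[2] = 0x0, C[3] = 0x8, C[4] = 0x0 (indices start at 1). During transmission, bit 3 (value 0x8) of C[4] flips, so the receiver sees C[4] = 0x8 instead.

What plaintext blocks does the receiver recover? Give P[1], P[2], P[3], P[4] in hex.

P[1] = 0x3, P[2] = 0xA, P[3] = 0x2, P[4] = 0x2

ECB decryption: P_i = D(K, C_i).
Only C[4] changed, to 0x8. In ECB, a change in C_i affects only P_i. Decrypting the received ciphertext:
P[1]: D(K, 0x9) = 0x3.
P[2]: D(K, 0x0) = 0xA.
P[3]: D(K, 0x8) = 0x2.
P[4]: D(K, 0x8) = 0x2.
Blocks that differ from the original plaintext: P[4].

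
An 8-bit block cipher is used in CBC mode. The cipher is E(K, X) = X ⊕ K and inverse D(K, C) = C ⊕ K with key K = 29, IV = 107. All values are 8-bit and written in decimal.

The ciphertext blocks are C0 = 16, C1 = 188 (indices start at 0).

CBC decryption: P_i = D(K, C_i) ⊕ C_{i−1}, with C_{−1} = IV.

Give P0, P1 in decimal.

P0: D(K, 16) = 13; 13 ⊕ 107 = 102.
P1: D(K, 188) = 161; 161 ⊕ 16 = 177.

P0 = 102, P1 = 177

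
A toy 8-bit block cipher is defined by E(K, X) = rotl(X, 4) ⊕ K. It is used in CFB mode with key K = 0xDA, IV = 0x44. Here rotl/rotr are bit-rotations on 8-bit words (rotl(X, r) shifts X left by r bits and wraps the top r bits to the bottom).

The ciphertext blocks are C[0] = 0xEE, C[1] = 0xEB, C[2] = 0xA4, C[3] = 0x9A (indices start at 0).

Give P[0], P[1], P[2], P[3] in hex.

CFB decryption: P_i = C_i ⊕ E(K, C_{i−1}), with C_{−1} = IV.
P[0]: E(K, 0x44) = 0x9E; 0xEE ⊕ 0x9E = 0x70.
P[1]: E(K, 0xEE) = 0x34; 0xEB ⊕ 0x34 = 0xDF.
P[2]: E(K, 0xEB) = 0x64; 0xA4 ⊕ 0x64 = 0xC0.
P[3]: E(K, 0xA4) = 0x90; 0x9A ⊕ 0x90 = 0x0A.

P[0] = 0x70, P[1] = 0xDF, P[2] = 0xC0, P[3] = 0x0A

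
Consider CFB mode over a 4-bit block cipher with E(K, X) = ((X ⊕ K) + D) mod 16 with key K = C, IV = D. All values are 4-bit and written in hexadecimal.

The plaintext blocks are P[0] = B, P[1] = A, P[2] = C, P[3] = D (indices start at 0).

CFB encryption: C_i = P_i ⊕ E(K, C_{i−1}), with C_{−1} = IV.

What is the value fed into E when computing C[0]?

D

C[0]: E(K, D) = E; B ⊕ E = 5.
So the input to E for block [0] is D.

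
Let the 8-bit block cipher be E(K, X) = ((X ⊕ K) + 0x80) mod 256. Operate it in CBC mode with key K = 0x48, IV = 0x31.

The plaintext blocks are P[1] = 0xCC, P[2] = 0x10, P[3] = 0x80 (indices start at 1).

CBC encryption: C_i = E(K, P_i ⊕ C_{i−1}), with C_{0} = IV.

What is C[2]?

C[1]: P[1] ⊕ 0x31 = 0xFD; E(K, 0xFD) = 0x35.
C[2]: P[2] ⊕ 0x35 = 0x25; E(K, 0x25) = 0xED.

C[2] = 0xED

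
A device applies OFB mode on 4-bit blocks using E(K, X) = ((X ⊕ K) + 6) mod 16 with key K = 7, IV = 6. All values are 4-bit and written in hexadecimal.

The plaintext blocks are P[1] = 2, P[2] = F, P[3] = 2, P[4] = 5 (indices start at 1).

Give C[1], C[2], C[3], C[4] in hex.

C[1] = 5, C[2] = 9, C[3] = 5, C[4] = 3

OFB encryption: S_i = E(K, S_{i−1}) with S_{0} = IV; C_i = P_i ⊕ S_i.
C[1]: S = E(K, 6) = 7; 2 ⊕ 7 = 5.
C[2]: S = E(K, 7) = 6; F ⊕ 6 = 9.
C[3]: S = E(K, 6) = 7; 2 ⊕ 7 = 5.
C[4]: S = E(K, 7) = 6; 5 ⊕ 6 = 3.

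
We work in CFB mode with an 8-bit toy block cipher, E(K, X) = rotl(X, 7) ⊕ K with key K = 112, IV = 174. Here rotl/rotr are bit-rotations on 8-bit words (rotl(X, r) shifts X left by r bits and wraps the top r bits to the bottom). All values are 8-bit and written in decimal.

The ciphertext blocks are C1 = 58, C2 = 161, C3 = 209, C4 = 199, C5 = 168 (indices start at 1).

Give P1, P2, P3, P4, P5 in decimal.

P1 = 29, P2 = 204, P3 = 113, P4 = 95, P5 = 59

CFB decryption: P_i = C_i ⊕ E(K, C_{i−1}), with C_{0} = IV.
P1: E(K, 174) = 39; 58 ⊕ 39 = 29.
P2: E(K, 58) = 109; 161 ⊕ 109 = 204.
P3: E(K, 161) = 160; 209 ⊕ 160 = 113.
P4: E(K, 209) = 152; 199 ⊕ 152 = 95.
P5: E(K, 199) = 147; 168 ⊕ 147 = 59.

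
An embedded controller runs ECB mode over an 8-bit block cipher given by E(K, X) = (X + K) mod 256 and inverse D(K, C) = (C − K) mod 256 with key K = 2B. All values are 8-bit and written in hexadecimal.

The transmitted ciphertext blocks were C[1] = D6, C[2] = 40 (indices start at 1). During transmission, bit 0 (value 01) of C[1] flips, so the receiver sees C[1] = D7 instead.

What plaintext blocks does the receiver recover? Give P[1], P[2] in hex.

P[1] = AC, P[2] = 15

ECB decryption: P_i = D(K, C_i).
Only C[1] changed, to D7. In ECB, a change in C_i affects only P_i. Decrypting the received ciphertext:
P[1]: D(K, D7) = AC.
P[2]: D(K, 40) = 15.
Blocks that differ from the original plaintext: P[1].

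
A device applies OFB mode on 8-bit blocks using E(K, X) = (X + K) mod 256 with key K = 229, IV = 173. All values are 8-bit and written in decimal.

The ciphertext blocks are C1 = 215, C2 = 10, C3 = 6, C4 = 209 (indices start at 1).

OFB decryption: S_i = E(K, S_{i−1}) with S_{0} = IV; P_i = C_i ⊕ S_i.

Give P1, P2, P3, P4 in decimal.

P1 = 69, P2 = 125, P3 = 90, P4 = 144

P1: S = E(K, 173) = 146; 215 ⊕ 146 = 69.
P2: S = E(K, 146) = 119; 10 ⊕ 119 = 125.
P3: S = E(K, 119) = 92; 6 ⊕ 92 = 90.
P4: S = E(K, 92) = 65; 209 ⊕ 65 = 144.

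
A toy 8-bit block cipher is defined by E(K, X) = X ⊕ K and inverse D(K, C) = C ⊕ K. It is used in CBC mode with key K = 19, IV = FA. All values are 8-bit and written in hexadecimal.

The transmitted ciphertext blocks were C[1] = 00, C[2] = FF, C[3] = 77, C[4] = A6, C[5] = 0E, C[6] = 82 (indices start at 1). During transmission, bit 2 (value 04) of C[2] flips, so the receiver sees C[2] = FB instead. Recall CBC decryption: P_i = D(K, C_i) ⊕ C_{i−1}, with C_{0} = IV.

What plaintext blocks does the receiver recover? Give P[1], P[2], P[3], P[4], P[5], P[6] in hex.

P[1] = E3, P[2] = E2, P[3] = 95, P[4] = C8, P[5] = B1, P[6] = 95

Only C[2] changed, to FB. In CBC, a change in C_i garbles P_i and flips the same bit in P_{i+1}. Decrypting the received ciphertext:
P[1]: D(K, 00) = 19; 19 ⊕ FA = E3.
P[2]: D(K, FB) = E2; E2 ⊕ 00 = E2.
P[3]: D(K, 77) = 6E; 6E ⊕ FB = 95.
P[4]: D(K, A6) = BF; BF ⊕ 77 = C8.
P[5]: D(K, 0E) = 17; 17 ⊕ A6 = B1.
P[6]: D(K, 82) = 9B; 9B ⊕ 0E = 95.
Blocks that differ from the original plaintext: P[2], P[3].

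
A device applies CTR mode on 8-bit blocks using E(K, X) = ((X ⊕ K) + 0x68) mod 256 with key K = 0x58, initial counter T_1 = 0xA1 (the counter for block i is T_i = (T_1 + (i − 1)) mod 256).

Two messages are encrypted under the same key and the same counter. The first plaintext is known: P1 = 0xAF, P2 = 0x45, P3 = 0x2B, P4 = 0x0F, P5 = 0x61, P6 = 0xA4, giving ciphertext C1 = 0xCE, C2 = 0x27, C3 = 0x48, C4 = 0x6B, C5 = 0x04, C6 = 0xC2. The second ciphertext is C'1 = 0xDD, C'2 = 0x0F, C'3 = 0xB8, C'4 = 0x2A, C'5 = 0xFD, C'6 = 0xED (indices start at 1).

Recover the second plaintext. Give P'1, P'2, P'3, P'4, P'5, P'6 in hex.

In CTR with a reused counter, both messages share the same keystream S_i, so C_i ⊕ C'_i = P_i ⊕ P'_i and thus P'_i = P_i ⊕ C_i ⊕ C'_i.
P'1: 0xAF ⊕ 0xCE ⊕ 0xDD = 0xBC.
P'2: 0x45 ⊕ 0x27 ⊕ 0x0F = 0x6D.
P'3: 0x2B ⊕ 0x48 ⊕ 0xB8 = 0xDB.
P'4: 0x0F ⊕ 0x6B ⊕ 0x2A = 0x4E.
P'5: 0x61 ⊕ 0x04 ⊕ 0xFD = 0x98.
P'6: 0xA4 ⊕ 0xC2 ⊕ 0xED = 0x8B.

P'1 = 0xBC, P'2 = 0x6D, P'3 = 0xDB, P'4 = 0x4E, P'5 = 0x98, P'6 = 0x8B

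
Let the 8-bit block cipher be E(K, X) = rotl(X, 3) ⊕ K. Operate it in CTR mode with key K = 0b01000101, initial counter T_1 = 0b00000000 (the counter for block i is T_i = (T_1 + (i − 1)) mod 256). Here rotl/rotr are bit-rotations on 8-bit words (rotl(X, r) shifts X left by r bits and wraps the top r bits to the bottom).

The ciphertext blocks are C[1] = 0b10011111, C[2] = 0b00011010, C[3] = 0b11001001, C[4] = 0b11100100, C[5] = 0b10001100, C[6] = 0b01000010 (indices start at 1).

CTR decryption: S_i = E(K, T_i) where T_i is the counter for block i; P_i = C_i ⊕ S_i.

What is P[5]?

P[5]: T = 0b00000100, S = E(K, T) = 0b01100101; 0b10001100 ⊕ 0b01100101 = 0b11101001.

P[5] = 0b11101001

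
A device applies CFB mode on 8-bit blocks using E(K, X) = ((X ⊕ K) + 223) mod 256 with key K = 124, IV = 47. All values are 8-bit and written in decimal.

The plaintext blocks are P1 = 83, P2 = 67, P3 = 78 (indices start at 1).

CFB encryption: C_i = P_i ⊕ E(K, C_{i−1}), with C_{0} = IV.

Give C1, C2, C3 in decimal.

C1 = 97, C2 = 191, C3 = 236

C1: E(K, 47) = 50; 83 ⊕ 50 = 97.
C2: E(K, 97) = 252; 67 ⊕ 252 = 191.
C3: E(K, 191) = 162; 78 ⊕ 162 = 236.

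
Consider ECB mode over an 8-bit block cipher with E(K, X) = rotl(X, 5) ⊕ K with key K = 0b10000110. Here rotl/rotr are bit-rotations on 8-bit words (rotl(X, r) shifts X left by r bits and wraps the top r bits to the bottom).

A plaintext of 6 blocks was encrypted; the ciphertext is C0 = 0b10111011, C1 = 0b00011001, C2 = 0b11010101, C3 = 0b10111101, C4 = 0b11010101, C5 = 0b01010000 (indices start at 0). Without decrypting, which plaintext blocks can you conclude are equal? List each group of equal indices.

P2 = P4

ECB encrypts each block independently with the same key, so equal ciphertext blocks imply equal plaintext blocks.
C2 = C4 = 0b11010101, so P2 = P4.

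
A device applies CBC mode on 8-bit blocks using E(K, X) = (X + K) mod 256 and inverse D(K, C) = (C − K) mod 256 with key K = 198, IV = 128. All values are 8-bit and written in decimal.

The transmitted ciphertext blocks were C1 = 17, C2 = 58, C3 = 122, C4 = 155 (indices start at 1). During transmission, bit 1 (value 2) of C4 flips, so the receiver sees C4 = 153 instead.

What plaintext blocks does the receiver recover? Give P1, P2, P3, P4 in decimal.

P1 = 203, P2 = 101, P3 = 142, P4 = 169

CBC decryption: P_i = D(K, C_i) ⊕ C_{i−1}, with C_{0} = IV.
Only C4 changed, to 153. In CBC, a change in C_i garbles P_i and flips the same bit in P_{i+1}. Decrypting the received ciphertext:
P1: D(K, 17) = 75; 75 ⊕ 128 = 203.
P2: D(K, 58) = 116; 116 ⊕ 17 = 101.
P3: D(K, 122) = 180; 180 ⊕ 58 = 142.
P4: D(K, 153) = 211; 211 ⊕ 122 = 169.
Blocks that differ from the original plaintext: P4.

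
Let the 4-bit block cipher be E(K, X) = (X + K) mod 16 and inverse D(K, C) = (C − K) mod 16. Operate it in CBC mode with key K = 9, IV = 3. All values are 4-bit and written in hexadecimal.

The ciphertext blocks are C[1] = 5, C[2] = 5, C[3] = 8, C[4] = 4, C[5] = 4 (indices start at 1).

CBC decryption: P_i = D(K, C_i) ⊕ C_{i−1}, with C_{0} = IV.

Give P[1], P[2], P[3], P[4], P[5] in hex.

P[1] = F, P[2] = 9, P[3] = A, P[4] = 3, P[5] = F

P[1]: D(K, 5) = C; C ⊕ 3 = F.
P[2]: D(K, 5) = C; C ⊕ 5 = 9.
P[3]: D(K, 8) = F; F ⊕ 5 = A.
P[4]: D(K, 4) = B; B ⊕ 8 = 3.
P[5]: D(K, 4) = B; B ⊕ 4 = F.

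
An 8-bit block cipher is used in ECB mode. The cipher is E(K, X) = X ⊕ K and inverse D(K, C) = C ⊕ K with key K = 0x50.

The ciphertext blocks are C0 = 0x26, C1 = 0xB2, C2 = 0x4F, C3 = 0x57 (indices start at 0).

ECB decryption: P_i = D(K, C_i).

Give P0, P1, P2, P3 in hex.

P0 = 0x76, P1 = 0xE2, P2 = 0x1F, P3 = 0x07

P0: D(K, 0x26) = 0x76.
P1: D(K, 0xB2) = 0xE2.
P2: D(K, 0x4F) = 0x1F.
P3: D(K, 0x57) = 0x07.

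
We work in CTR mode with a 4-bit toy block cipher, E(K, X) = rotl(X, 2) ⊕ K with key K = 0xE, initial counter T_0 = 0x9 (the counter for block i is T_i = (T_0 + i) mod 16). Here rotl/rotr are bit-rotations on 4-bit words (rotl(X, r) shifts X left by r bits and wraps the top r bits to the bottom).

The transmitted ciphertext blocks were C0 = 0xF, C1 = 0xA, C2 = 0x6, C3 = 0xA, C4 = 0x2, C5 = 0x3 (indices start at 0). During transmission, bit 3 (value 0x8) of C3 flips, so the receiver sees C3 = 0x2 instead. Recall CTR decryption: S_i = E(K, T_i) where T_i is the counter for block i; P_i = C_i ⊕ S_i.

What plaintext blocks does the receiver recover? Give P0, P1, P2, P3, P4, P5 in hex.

P0 = 0x7, P1 = 0xE, P2 = 0x6, P3 = 0xF, P4 = 0xB, P5 = 0x6

Only C3 changed, to 0x2. In CTR, a change in C_i flips the same bit in P_i only; the keystream is unaffected. Decrypting the received ciphertext:
P0: T = 0x9, S = E(K, T) = 0x8; 0xF ⊕ 0x8 = 0x7.
P1: T = 0xA, S = E(K, T) = 0x4; 0xA ⊕ 0x4 = 0xE.
P2: T = 0xB, S = E(K, T) = 0x0; 0x6 ⊕ 0x0 = 0x6.
P3: T = 0xC, S = E(K, T) = 0xD; 0x2 ⊕ 0xD = 0xF.
P4: T = 0xD, S = E(K, T) = 0x9; 0x2 ⊕ 0x9 = 0xB.
P5: T = 0xE, S = E(K, T) = 0x5; 0x3 ⊕ 0x5 = 0x6.
Blocks that differ from the original plaintext: P3.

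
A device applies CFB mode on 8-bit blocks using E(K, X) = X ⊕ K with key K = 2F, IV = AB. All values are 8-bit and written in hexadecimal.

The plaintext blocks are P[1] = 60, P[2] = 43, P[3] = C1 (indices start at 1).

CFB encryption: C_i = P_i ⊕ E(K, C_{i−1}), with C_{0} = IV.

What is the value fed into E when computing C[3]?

88

C[1]: E(K, AB) = 84; 60 ⊕ 84 = E4.
C[2]: E(K, E4) = CB; 43 ⊕ CB = 88.
C[3]: E(K, 88) = A7; C1 ⊕ A7 = 66.
So the input to E for block [3] is 88.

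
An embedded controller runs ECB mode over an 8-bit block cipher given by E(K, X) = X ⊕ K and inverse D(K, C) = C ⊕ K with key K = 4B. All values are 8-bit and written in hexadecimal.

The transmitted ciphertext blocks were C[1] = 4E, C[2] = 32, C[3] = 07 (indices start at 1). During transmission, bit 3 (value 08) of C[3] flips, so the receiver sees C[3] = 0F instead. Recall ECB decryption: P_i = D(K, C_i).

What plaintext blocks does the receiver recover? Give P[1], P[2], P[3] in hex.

Only C[3] changed, to 0F. In ECB, a change in C_i affects only P_i. Decrypting the received ciphertext:
P[1]: D(K, 4E) = 05.
P[2]: D(K, 32) = 79.
P[3]: D(K, 0F) = 44.
Blocks that differ from the original plaintext: P[3].

P[1] = 05, P[2] = 79, P[3] = 44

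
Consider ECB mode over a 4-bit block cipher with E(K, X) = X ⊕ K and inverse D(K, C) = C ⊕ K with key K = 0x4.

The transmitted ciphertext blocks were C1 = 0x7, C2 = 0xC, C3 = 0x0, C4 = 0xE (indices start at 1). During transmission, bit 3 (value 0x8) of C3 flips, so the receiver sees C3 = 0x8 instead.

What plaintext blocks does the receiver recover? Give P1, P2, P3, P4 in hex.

P1 = 0x3, P2 = 0x8, P3 = 0xC, P4 = 0xA

ECB decryption: P_i = D(K, C_i).
Only C3 changed, to 0x8. In ECB, a change in C_i affects only P_i. Decrypting the received ciphertext:
P1: D(K, 0x7) = 0x3.
P2: D(K, 0xC) = 0x8.
P3: D(K, 0x8) = 0xC.
P4: D(K, 0xE) = 0xA.
Blocks that differ from the original plaintext: P3.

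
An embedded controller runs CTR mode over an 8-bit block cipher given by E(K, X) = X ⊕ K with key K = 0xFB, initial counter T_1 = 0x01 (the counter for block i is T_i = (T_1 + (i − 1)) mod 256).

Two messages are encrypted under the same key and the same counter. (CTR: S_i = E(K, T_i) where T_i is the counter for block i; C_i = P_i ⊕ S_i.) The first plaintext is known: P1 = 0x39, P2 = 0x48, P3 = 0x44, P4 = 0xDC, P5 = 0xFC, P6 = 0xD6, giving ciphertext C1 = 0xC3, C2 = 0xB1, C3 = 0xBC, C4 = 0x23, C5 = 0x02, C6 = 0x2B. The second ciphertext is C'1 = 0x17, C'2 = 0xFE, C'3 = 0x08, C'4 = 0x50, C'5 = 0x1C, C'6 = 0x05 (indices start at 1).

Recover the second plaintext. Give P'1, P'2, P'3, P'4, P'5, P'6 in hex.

In CTR with a reused counter, both messages share the same keystream S_i, so C_i ⊕ C'_i = P_i ⊕ P'_i and thus P'_i = P_i ⊕ C_i ⊕ C'_i.
P'1: 0x39 ⊕ 0xC3 ⊕ 0x17 = 0xED.
P'2: 0x48 ⊕ 0xB1 ⊕ 0xFE = 0x07.
P'3: 0x44 ⊕ 0xBC ⊕ 0x08 = 0xF0.
P'4: 0xDC ⊕ 0x23 ⊕ 0x50 = 0xAF.
P'5: 0xFC ⊕ 0x02 ⊕ 0x1C = 0xE2.
P'6: 0xD6 ⊕ 0x2B ⊕ 0x05 = 0xF8.

P'1 = 0xED, P'2 = 0x07, P'3 = 0xF0, P'4 = 0xAF, P'5 = 0xE2, P'6 = 0xF8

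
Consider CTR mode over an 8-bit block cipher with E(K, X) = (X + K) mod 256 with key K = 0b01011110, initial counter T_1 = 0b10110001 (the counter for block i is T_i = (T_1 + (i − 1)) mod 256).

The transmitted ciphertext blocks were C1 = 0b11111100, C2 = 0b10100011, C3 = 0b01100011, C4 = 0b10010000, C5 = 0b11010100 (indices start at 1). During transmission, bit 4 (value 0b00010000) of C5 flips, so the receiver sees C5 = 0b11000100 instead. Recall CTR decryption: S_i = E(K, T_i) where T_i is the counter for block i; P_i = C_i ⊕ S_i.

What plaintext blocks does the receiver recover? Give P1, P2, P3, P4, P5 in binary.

P1 = 0b11110011, P2 = 0b10110011, P3 = 0b01110010, P4 = 0b10000010, P5 = 0b11010111

Only C5 changed, to 0b11000100. In CTR, a change in C_i flips the same bit in P_i only; the keystream is unaffected. Decrypting the received ciphertext:
P1: T = 0b10110001, S = E(K, T) = 0b00001111; 0b11111100 ⊕ 0b00001111 = 0b11110011.
P2: T = 0b10110010, S = E(K, T) = 0b00010000; 0b10100011 ⊕ 0b00010000 = 0b10110011.
P3: T = 0b10110011, S = E(K, T) = 0b00010001; 0b01100011 ⊕ 0b00010001 = 0b01110010.
P4: T = 0b10110100, S = E(K, T) = 0b00010010; 0b10010000 ⊕ 0b00010010 = 0b10000010.
P5: T = 0b10110101, S = E(K, T) = 0b00010011; 0b11000100 ⊕ 0b00010011 = 0b11010111.
Blocks that differ from the original plaintext: P5.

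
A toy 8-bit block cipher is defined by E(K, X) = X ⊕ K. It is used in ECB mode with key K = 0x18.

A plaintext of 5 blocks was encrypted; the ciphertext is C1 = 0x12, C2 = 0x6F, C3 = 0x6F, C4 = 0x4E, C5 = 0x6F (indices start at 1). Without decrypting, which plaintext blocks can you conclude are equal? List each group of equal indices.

P2 = P3 = P5

ECB encrypts each block independently with the same key, so equal ciphertext blocks imply equal plaintext blocks.
C2 = C3 = C5 = 0x6F, so P2 = P3 = P5.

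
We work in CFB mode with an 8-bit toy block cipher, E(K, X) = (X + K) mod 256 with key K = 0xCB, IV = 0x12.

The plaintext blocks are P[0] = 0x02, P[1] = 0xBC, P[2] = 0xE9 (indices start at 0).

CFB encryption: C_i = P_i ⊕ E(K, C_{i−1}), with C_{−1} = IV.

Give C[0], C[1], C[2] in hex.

C[0]: E(K, 0x12) = 0xDD; 0x02 ⊕ 0xDD = 0xDF.
C[1]: E(K, 0xDF) = 0xAA; 0xBC ⊕ 0xAA = 0x16.
C[2]: E(K, 0x16) = 0xE1; 0xE9 ⊕ 0xE1 = 0x08.

C[0] = 0xDF, C[1] = 0x16, C[2] = 0x08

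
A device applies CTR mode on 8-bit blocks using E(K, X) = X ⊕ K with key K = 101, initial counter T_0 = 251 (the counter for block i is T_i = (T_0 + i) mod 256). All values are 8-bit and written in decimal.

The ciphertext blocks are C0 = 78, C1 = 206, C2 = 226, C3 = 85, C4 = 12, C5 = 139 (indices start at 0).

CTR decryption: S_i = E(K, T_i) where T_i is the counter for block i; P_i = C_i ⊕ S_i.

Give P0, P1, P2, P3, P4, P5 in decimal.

P0: T = 251, S = E(K, T) = 158; 78 ⊕ 158 = 208.
P1: T = 252, S = E(K, T) = 153; 206 ⊕ 153 = 87.
P2: T = 253, S = E(K, T) = 152; 226 ⊕ 152 = 122.
P3: T = 254, S = E(K, T) = 155; 85 ⊕ 155 = 206.
P4: T = 255, S = E(K, T) = 154; 12 ⊕ 154 = 150.
P5: T = 0, S = E(K, T) = 101; 139 ⊕ 101 = 238.

P0 = 208, P1 = 87, P2 = 122, P3 = 206, P4 = 150, P5 = 238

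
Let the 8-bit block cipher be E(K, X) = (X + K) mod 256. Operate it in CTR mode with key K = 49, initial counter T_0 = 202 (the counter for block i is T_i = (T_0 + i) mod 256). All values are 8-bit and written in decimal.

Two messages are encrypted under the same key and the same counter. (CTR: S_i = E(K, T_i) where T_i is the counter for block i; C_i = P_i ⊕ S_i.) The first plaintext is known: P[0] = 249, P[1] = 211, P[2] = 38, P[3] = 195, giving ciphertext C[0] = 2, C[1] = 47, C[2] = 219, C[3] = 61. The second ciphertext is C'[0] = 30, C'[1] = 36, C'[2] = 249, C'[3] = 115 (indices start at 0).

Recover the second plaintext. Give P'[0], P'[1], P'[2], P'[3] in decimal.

In CTR with a reused counter, both messages share the same keystream S_i, so C_i ⊕ C'_i = P_i ⊕ P'_i and thus P'_i = P_i ⊕ C_i ⊕ C'_i.
P'[0]: 249 ⊕ 2 ⊕ 30 = 229.
P'[1]: 211 ⊕ 47 ⊕ 36 = 216.
P'[2]: 38 ⊕ 219 ⊕ 249 = 4.
P'[3]: 195 ⊕ 61 ⊕ 115 = 141.

P'[0] = 229, P'[1] = 216, P'[2] = 4, P'[3] = 141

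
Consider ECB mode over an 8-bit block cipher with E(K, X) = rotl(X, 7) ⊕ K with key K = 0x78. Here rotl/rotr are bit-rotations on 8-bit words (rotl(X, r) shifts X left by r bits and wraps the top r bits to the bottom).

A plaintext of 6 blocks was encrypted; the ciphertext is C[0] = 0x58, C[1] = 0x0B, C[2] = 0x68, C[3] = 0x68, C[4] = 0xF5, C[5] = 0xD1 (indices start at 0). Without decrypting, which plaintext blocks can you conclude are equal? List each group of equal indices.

P[2] = P[3]

ECB encrypts each block independently with the same key, so equal ciphertext blocks imply equal plaintext blocks.
C[2] = C[3] = 0x68, so P[2] = P[3].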